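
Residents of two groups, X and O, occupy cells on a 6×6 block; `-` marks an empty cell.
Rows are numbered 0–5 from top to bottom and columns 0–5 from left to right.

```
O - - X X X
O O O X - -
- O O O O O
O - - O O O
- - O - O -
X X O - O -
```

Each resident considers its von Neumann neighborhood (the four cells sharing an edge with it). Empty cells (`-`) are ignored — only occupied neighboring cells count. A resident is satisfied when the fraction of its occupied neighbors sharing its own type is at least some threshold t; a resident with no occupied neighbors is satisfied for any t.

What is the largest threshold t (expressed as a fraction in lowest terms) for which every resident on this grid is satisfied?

1/3

Row 0: (0,0)O 1/1 · (0,3)X 2/2 · (0,4)X 2/2 · (0,5)X 1/1
Row 1: (1,0)O 2/2 · (1,1)O 3/3 · (1,2)O 2/3 · (1,3)X 1/3
Row 2: (2,1)O 2/2 · (2,2)O 3/3 · (2,3)O 3/4 · (2,4)O 3/3 · (2,5)O 2/2
Row 3: (3,0)O — no occupied neighbors · (3,3)O 2/2 · (3,4)O 4/4 · (3,5)O 2/2
Row 4: (4,2)O 1/1 · (4,4)O 2/2
Row 5: (5,0)X 1/1 · (5,1)X 1/2 · (5,2)O 1/2 · (5,4)O 1/1
The smallest same-type fraction is 1/3 at (1,3), which reduces to 1/3. Any threshold above that leaves this resident unsatisfied.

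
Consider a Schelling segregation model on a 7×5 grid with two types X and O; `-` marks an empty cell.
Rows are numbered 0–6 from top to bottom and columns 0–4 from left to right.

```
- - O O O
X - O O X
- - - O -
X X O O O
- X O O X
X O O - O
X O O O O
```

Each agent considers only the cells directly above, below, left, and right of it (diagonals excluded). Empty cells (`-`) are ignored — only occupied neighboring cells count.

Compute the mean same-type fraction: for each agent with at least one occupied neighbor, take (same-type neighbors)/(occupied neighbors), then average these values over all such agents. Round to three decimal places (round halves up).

0.700

Row 0: (0,2)O 2/2 · (0,3)O 3/3 · (0,4)O 1/2
Row 1: (1,0)X — no occupied neighbors · (1,2)O 2/2 · (1,3)O 3/4 · (1,4)X 0/2
Row 2: (2,3)O 2/2
Row 3: (3,0)X 1/1 · (3,1)X 2/3 · (3,2)O 2/3 · (3,3)O 4/4 · (3,4)O 1/2
Row 4: (4,1)X 1/3 · (4,2)O 3/4 · (4,3)O 2/3 · (4,4)X 0/3
Row 5: (5,0)X 1/2 · (5,1)O 2/4 · (5,2)O 3/3 · (5,4)O 1/2
Row 6: (6,0)X 1/2 · (6,1)O 2/3 · (6,2)O 3/3 · (6,3)O 2/2 · (6,4)O 2/2
Sum over 25 agents: 2/2 + 3/3 + 1/2 + 2/2 + 3/4 + 0/2 + 2/2 + 1/1 + 2/3 + 2/3 + 4/4 + 1/2 + 1/3 + 3/4 + 2/3 + 0/3 + 1/2 + 2/4 + 3/3 + 1/2 + 1/2 + 2/3 + 3/3 + 2/2 + 2/2 = 35/2; mean = 35/2 ÷ 25 = 7/10 = 0.7 → 0.700.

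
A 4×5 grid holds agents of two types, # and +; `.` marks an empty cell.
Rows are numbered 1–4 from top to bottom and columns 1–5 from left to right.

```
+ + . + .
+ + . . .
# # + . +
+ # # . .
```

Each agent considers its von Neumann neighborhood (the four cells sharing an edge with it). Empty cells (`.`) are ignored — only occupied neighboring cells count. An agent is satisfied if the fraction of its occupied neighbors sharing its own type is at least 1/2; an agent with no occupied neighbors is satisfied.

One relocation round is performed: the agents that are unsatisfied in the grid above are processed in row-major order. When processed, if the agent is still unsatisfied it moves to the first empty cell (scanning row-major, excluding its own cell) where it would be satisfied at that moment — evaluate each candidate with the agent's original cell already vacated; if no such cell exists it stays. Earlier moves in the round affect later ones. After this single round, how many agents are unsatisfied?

Initially unsatisfied (in order): (3,1), (3,3), (4,1).
  (3,1) → (4,4).
  (3,3) → (1,3).
  (4,1) → (1,5).
Resulting grid:
+ + + + +
+ + . . .
. # . . +
. # # # .
All satisfied now.

0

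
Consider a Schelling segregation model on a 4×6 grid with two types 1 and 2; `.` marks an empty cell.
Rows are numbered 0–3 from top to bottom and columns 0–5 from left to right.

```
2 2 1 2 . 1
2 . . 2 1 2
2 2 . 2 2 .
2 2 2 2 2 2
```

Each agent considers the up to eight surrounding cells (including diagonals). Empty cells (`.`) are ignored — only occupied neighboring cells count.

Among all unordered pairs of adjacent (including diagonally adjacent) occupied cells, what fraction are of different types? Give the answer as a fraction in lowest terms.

Scan each occupied cell's neighbors to the right and below (and the two forward diagonals) so each pair is counted once.
Row 0: 2(0,0)–2(0,1)= 2(0,0)–2(1,0)= 2(0,1)–1(0,2)≠ 2(0,1)–2(1,0)= 1(0,2)–2(0,3)≠ 1(0,2)–2(1,3)≠ 2(0,3)–2(1,3)= 2(0,3)–1(1,4)≠ 1(0,5)–2(1,5)≠ 1(0,5)–1(1,4)=  → 5/10 unlike.
Row 1: 2(1,0)–2(2,0)= 2(1,0)–2(2,1)= 2(1,3)–1(1,4)≠ 2(1,3)–2(2,3)= 2(1,3)–2(2,4)= 1(1,4)–2(1,5)≠ 1(1,4)–2(2,4)≠ 1(1,4)–2(2,3)≠ 2(1,5)–2(2,4)=  → 4/9 unlike.
Row 2: 2(2,0)–2(2,1)= 2(2,0)–2(3,0)= 2(2,0)–2(3,1)= 2(2,1)–2(3,1)= 2(2,1)–2(3,2)= 2(2,1)–2(3,0)= 2(2,3)–2(2,4)= 2(2,3)–2(3,3)= 2(2,3)–2(3,4)= 2(2,3)–2(3,2)= 2(2,4)–2(3,4)= 2(2,4)–2(3,5)= 2(2,4)–2(3,3)=  → 0/13 unlike.
Row 3: 2(3,0)–2(3,1)= 2(3,1)–2(3,2)= 2(3,2)–2(3,3)= 2(3,3)–2(3,4)= 2(3,4)–2(3,5)=  → 0/5 unlike.
Total adjacent occupied pairs: 37; unlike-type pairs: 9.
9/37 is already in lowest terms.

9/37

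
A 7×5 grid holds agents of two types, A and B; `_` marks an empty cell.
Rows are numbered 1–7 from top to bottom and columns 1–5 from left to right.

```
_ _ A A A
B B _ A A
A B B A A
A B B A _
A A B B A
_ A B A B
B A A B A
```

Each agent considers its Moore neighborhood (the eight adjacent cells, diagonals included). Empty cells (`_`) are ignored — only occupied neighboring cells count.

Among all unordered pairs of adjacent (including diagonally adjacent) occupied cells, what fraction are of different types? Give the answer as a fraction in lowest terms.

Scan each occupied cell's neighbors to the right and below (and the two forward diagonals) so each pair is counted once.
Row 1: A(1,3)–A(1,4)= A(1,3)–A(2,4)= A(1,3)–B(2,2)≠ A(1,4)–A(1,5)= A(1,4)–A(2,4)= A(1,4)–A(2,5)= A(1,5)–A(2,5)= A(1,5)–A(2,4)=  → 1/8 unlike.
Row 2: B(2,1)–B(2,2)= B(2,1)–A(3,1)≠ B(2,1)–B(3,2)= B(2,2)–B(3,2)= B(2,2)–B(3,3)= B(2,2)–A(3,1)≠ A(2,4)–A(2,5)= A(2,4)–A(3,4)= A(2,4)–A(3,5)= A(2,4)–B(3,3)≠ A(2,5)–A(3,5)= A(2,5)–A(3,4)=  → 3/12 unlike.
Row 3: A(3,1)–B(3,2)≠ A(3,1)–A(4,1)= A(3,1)–B(4,2)≠ B(3,2)–B(3,3)= B(3,2)–B(4,2)= B(3,2)–B(4,3)= B(3,2)–A(4,1)≠ B(3,3)–A(3,4)≠ B(3,3)–B(4,3)= B(3,3)–A(4,4)≠ B(3,3)–B(4,2)= A(3,4)–A(3,5)= A(3,4)–A(4,4)= A(3,4)–B(4,3)≠ A(3,5)–A(4,4)=  → 6/15 unlike.
Row 4: A(4,1)–B(4,2)≠ A(4,1)–A(5,1)= A(4,1)–A(5,2)= B(4,2)–B(4,3)= B(4,2)–A(5,2)≠ B(4,2)–B(5,3)= B(4,2)–A(5,1)≠ B(4,3)–A(4,4)≠ B(4,3)–B(5,3)= B(4,3)–B(5,4)= B(4,3)–A(5,2)≠ A(4,4)–B(5,4)≠ A(4,4)–A(5,5)= A(4,4)–B(5,3)≠  → 7/14 unlike.
Row 5: A(5,1)–A(5,2)= A(5,1)–A(6,2)= A(5,2)–B(5,3)≠ A(5,2)–A(6,2)= A(5,2)–B(6,3)≠ B(5,3)–B(5,4)= B(5,3)–B(6,3)= B(5,3)–A(6,4)≠ B(5,3)–A(6,2)≠ B(5,4)–A(5,5)≠ B(5,4)–A(6,4)≠ B(5,4)–B(6,5)= B(5,4)–B(6,3)= A(5,5)–B(6,5)≠ A(5,5)–A(6,4)=  → 7/15 unlike.
Row 6: A(6,2)–B(6,3)≠ A(6,2)–A(7,2)= A(6,2)–A(7,3)= A(6,2)–B(7,1)≠ B(6,3)–A(6,4)≠ B(6,3)–A(7,3)≠ B(6,3)–B(7,4)= B(6,3)–A(7,2)≠ A(6,4)–B(6,5)≠ A(6,4)–B(7,4)≠ A(6,4)–A(7,5)= A(6,4)–A(7,3)= B(6,5)–A(7,5)≠ B(6,5)–B(7,4)=  → 8/14 unlike.
Row 7: B(7,1)–A(7,2)≠ A(7,2)–A(7,3)= A(7,3)–B(7,4)≠ B(7,4)–A(7,5)≠  → 3/4 unlike.
Total adjacent occupied pairs: 82; unlike-type pairs: 35.
35/82 is already in lowest terms.

35/82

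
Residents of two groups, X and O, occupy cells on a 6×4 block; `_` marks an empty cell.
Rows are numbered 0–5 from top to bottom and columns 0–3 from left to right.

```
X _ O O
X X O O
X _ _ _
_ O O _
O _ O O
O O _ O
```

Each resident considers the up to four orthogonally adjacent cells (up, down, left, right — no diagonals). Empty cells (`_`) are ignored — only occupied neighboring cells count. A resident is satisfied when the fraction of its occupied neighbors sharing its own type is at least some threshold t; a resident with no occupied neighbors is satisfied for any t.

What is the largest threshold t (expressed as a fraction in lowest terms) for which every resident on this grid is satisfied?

1/2

Row 0: (0,0)X 1/1 · (0,2)O 2/2 · (0,3)O 2/2
Row 1: (1,0)X 3/3 · (1,1)X 1/2 · (1,2)O 2/3 · (1,3)O 2/2
Row 2: (2,0)X 1/1
Row 3: (3,1)O 1/1 · (3,2)O 2/2
Row 4: (4,0)O 1/1 · (4,2)O 2/2 · (4,3)O 2/2
Row 5: (5,0)O 2/2 · (5,1)O 1/1 · (5,3)O 1/1
The smallest same-type fraction is 1/2 at (1,1), which reduces to 1/2. Any threshold above that leaves this resident unsatisfied.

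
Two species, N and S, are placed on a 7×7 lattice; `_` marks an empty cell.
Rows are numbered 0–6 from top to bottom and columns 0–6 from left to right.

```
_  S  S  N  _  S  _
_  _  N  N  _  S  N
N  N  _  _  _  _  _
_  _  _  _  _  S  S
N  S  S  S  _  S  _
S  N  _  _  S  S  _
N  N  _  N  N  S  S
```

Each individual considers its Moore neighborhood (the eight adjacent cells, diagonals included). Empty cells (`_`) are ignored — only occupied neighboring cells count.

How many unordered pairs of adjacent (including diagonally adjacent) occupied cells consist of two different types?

Scan each occupied cell's neighbors to the right and below (and the two forward diagonals) so each pair is counted once.
Row 0: S(0,1)–S(0,2)= S(0,1)–N(1,2)≠ S(0,2)–N(0,3)≠ S(0,2)–N(1,2)≠ S(0,2)–N(1,3)≠ N(0,3)–N(1,3)= N(0,3)–N(1,2)= S(0,5)–S(1,5)= S(0,5)–N(1,6)≠  → 5/9 unlike.
Row 1: N(1,2)–N(1,3)= N(1,2)–N(2,1)= S(1,5)–N(1,6)≠  → 1/3 unlike.
Row 2: N(2,0)–N(2,1)=  → 0/1 unlike.
Row 3: S(3,5)–S(3,6)= S(3,5)–S(4,5)= S(3,6)–S(4,5)=  → 0/3 unlike.
Row 4: N(4,0)–S(4,1)≠ N(4,0)–S(5,0)≠ N(4,0)–N(5,1)= S(4,1)–S(4,2)= S(4,1)–N(5,1)≠ S(4,1)–S(5,0)= S(4,2)–S(4,3)= S(4,2)–N(5,1)≠ S(4,3)–S(5,4)= S(4,5)–S(5,5)= S(4,5)–S(5,4)=  → 4/11 unlike.
Row 5: S(5,0)–N(5,1)≠ S(5,0)–N(6,0)≠ S(5,0)–N(6,1)≠ N(5,1)–N(6,1)= N(5,1)–N(6,0)= S(5,4)–S(5,5)= S(5,4)–N(6,4)≠ S(5,4)–S(6,5)= S(5,4)–N(6,3)≠ S(5,5)–S(6,5)= S(5,5)–S(6,6)= S(5,5)–N(6,4)≠  → 6/12 unlike.
Row 6: N(6,0)–N(6,1)= N(6,3)–N(6,4)= N(6,4)–S(6,5)≠ S(6,5)–S(6,6)=  → 1/4 unlike.
Total adjacent occupied pairs: 43; unlike-type pairs: 17.

17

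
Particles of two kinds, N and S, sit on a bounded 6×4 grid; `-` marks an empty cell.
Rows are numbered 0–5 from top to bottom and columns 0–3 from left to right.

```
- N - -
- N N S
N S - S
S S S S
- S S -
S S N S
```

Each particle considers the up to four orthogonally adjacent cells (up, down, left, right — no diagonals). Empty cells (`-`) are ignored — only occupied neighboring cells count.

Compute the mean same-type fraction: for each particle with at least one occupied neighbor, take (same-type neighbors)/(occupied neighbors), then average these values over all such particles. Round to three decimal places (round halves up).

0.637

(0,1)N 1/1
(1,1)N 2/3
(1,2)N 1/2
(1,3)S 1/2
(2,0)N 0/2
(2,1)S 1/3
(2,3)S 2/2
(3,0)S 1/2
(3,1)S 4/4
(3,2)S 3/3
(3,3)S 2/2
(4,1)S 3/3
(4,2)S 2/3
(5,0)S 1/1
(5,1)S 2/3
(5,2)N 0/3
(5,3)S 0/1
Sum over 17 particles: 1/1 + 2/3 + 1/2 + 1/2 + 0/2 + 1/3 + 2/2 + 1/2 + 4/4 + 3/3 + 2/2 + 3/3 + 2/3 + 1/1 + 2/3 + 0/3 + 0/1 = 65/6; mean = 65/6 ÷ 17 = 65/102 = 0.637254… → 0.637.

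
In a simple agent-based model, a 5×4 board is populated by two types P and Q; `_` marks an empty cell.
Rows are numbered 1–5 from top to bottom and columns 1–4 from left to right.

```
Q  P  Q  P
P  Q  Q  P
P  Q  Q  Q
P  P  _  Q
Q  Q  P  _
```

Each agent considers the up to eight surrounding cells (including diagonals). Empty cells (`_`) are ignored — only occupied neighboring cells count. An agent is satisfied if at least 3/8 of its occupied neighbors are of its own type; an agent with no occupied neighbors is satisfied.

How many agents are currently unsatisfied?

7

(1,1)Q 1/3 ✗
(1,2)P 1/5 ✗
(1,3)Q 2/5 ✓
(1,4)P 1/3 ✗
(2,1)P 2/5 ✓
(2,2)Q 5/8 ✓
(2,3)Q 5/8 ✓
(2,4)P 1/5 ✗
(3,1)P 3/5 ✓
(3,2)Q 3/7 ✓
(3,3)Q 5/7 ✓
(3,4)Q 3/4 ✓
(4,1)P 2/5 ✓
(4,2)P 3/7 ✓
(4,4)Q 2/3 ✓
(5,1)Q 1/3 ✗
(5,2)Q 1/4 ✗
(5,3)P 1/3 ✗
Unsatisfied: (1,1), (1,2), (1,4), (2,4), (5,1), (5,2), (5,3) — 7 in total.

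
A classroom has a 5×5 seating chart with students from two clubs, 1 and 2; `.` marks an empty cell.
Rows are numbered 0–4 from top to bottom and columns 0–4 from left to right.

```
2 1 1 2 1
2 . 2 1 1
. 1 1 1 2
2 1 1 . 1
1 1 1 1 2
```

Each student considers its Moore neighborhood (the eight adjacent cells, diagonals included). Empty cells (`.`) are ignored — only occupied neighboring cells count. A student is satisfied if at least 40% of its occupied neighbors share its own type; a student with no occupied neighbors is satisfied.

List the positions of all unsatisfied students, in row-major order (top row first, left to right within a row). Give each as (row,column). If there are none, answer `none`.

(0,0)2 1/2 ok
(0,1)1 1/4 unhappy
(0,2)1 2/4 ok
(0,3)2 1/5 unhappy
(0,4)1 2/3 ok
(1,0)2 1/3 unhappy
(1,2)2 1/7 unhappy
(1,3)1 5/8 ok
(1,4)1 3/5 ok
(2,1)1 3/6 ok
(2,2)1 5/6 ok
(2,3)1 5/7 ok
(2,4)2 0/4 unhappy
(3,0)2 0/4 unhappy
(3,1)1 6/7 ok
(3,2)1 7/7 ok
(3,4)1 2/4 ok
(4,0)1 2/3 ok
(4,1)1 4/5 ok
(4,2)1 4/4 ok
(4,3)1 3/4 ok
(4,4)2 0/2 unhappy

(0,1), (0,3), (1,0), (1,2), (2,4), (3,0), (4,4)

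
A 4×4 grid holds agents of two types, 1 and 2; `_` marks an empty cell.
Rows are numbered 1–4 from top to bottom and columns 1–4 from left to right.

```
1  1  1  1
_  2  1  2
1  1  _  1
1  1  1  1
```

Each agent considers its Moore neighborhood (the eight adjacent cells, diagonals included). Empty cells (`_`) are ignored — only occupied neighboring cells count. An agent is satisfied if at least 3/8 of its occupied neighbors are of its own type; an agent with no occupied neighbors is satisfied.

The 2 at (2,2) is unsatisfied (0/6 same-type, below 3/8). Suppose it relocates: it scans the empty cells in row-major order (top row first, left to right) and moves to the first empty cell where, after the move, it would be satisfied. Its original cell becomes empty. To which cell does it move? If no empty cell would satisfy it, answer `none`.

none

Vacating (2,2). Empty cells in order:
  (2,1): 0/4 same-type → still unsatisfied.
  (3,3): 1/7 same-type → still unsatisfied.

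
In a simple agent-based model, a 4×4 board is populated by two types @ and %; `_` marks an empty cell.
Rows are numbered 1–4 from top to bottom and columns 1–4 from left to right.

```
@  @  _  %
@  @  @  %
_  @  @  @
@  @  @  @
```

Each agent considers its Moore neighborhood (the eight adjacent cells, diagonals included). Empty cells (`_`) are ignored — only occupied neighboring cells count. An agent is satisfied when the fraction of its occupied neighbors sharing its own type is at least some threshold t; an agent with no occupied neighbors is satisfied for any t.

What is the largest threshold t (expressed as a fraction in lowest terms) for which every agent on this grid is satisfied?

(1,1)@ 3/3
(1,2)@ 4/4
(1,4)% 1/2
(2,1)@ 4/4
(2,2)@ 6/6
(2,3)@ 5/7
(2,4)% 1/4
(3,2)@ 7/7
(3,3)@ 7/8
(3,4)@ 4/5
(4,1)@ 2/2
(4,2)@ 4/4
(4,3)@ 5/5
(4,4)@ 3/3
The smallest same-type fraction is 1/4 at (2,4), which reduces to 1/4. Any threshold above that leaves this agent unsatisfied.

1/4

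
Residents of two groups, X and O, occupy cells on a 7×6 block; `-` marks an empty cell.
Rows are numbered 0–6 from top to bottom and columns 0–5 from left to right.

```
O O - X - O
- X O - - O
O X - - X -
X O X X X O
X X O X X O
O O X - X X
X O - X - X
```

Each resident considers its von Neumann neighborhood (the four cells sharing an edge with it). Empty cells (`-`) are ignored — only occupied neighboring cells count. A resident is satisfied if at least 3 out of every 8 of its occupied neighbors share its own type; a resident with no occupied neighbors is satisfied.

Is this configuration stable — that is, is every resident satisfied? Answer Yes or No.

(0,0)O 1/1 satisfied
(0,1)O 1/2 satisfied
(0,3)X 0/0 satisfied
(0,5)O 1/1 satisfied
(1,1)X 1/3 not
(1,2)O 0/1 not
(1,5)O 1/1 satisfied
(2,0)O 0/2 not
(2,1)X 1/3 not
(2,4)X 1/1 satisfied
(3,0)X 1/3 not
(3,1)O 0/4 not
(3,2)X 1/3 not
(3,3)X 3/3 satisfied
(3,4)X 3/4 satisfied
(3,5)O 1/2 satisfied
(4,0)X 2/3 satisfied
(4,1)X 1/4 not
(4,2)O 0/4 not
(4,3)X 2/3 satisfied
(4,4)X 3/4 satisfied
(4,5)O 1/3 not
(5,0)O 1/3 not
(5,1)O 2/4 satisfied
(5,2)X 0/2 not
(5,4)X 2/2 satisfied
(5,5)X 2/3 satisfied
(6,0)X 0/2 not
(6,1)O 1/2 satisfied
(6,3)X 0/0 satisfied
(6,5)X 1/1 satisfied
For instance (1,1) has only 1/3 same-type neighbors, below 3/8.

No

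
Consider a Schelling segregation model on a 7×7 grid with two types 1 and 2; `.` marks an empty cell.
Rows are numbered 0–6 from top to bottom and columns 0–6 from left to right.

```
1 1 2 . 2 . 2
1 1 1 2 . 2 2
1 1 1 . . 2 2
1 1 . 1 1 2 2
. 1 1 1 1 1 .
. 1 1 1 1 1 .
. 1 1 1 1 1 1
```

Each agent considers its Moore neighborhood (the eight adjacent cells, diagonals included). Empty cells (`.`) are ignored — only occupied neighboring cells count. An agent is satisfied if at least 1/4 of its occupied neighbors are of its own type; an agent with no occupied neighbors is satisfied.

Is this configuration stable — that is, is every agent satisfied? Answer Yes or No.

Row 0: (0,0)1 3/3 ✓ · (0,1)1 4/5 ✓ · (0,2)2 1/4 ✓ · (0,4)2 2/2 ✓ · (0,6)2 2/2 ✓
Row 1: (1,0)1 5/5 ✓ · (1,1)1 7/8 ✓ · (1,2)1 4/6 ✓ · (1,3)2 2/4 ✓ · (1,5)2 5/5 ✓ · (1,6)2 4/4 ✓
Row 2: (2,0)1 5/5 ✓ · (2,1)1 7/7 ✓ · (2,2)1 5/6 ✓ · (2,5)2 5/6 ✓ · (2,6)2 5/5 ✓
Row 3: (3,0)1 4/4 ✓ · (3,1)1 6/6 ✓ · (3,3)1 5/5 ✓ · (3,4)1 4/6 ✓ · (3,5)2 3/6 ✓ · (3,6)2 3/4 ✓
Row 4: (4,1)1 5/5 ✓ · (4,2)1 7/7 ✓ · (4,3)1 7/7 ✓ · (4,4)1 7/8 ✓ · (4,5)1 4/6 ✓
Row 5: (5,1)1 5/5 ✓ · (5,2)1 8/8 ✓ · (5,3)1 8/8 ✓ · (5,4)1 8/8 ✓ · (5,5)1 6/6 ✓
Row 6: (6,1)1 3/3 ✓ · (6,2)1 5/5 ✓ · (6,3)1 5/5 ✓ · (6,4)1 5/5 ✓ · (6,5)1 4/4 ✓ · (6,6)1 2/2 ✓
All meet the threshold, so the configuration is stable.

Yes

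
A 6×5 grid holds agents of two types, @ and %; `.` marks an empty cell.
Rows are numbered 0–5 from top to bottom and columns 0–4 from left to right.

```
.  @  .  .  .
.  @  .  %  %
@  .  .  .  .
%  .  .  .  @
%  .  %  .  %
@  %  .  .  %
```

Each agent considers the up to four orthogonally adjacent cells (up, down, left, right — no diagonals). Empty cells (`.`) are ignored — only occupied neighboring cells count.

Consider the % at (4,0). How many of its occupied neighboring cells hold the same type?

1

Occupied neighbors of (4,0): (3,0)=%, (5,0)=@.
Same type (%): 1 of 2.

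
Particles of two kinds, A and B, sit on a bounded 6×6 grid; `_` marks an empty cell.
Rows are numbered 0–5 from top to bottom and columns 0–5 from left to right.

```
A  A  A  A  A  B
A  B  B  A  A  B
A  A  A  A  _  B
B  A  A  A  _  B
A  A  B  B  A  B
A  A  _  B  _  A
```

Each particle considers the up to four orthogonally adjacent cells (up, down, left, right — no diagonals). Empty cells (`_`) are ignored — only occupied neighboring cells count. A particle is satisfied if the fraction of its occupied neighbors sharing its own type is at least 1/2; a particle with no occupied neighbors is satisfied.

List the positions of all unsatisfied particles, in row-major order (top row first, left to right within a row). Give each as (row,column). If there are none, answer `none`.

(1,1), (1,2), (3,0), (4,2), (4,4), (4,5), (5,5)

(0,0)A 2/2 ✓
(0,1)A 2/3 ✓
(0,2)A 2/3 ✓
(0,3)A 3/3 ✓
(0,4)A 2/3 ✓
(0,5)B 1/2 ✓
(1,0)A 2/3 ✓
(1,1)B 1/4 ✗
(1,2)B 1/4 ✗
(1,3)A 3/4 ✓
(1,4)A 2/3 ✓
(1,5)B 2/3 ✓
(2,0)A 2/3 ✓
(2,1)A 3/4 ✓
(2,2)A 3/4 ✓
(2,3)A 3/3 ✓
(2,5)B 2/2 ✓
(3,0)B 0/3 ✗
(3,1)A 3/4 ✓
(3,2)A 3/4 ✓
(3,3)A 2/3 ✓
(3,5)B 2/2 ✓
(4,0)A 2/3 ✓
(4,1)A 3/4 ✓
(4,2)B 1/3 ✗
(4,3)B 2/4 ✓
(4,4)A 0/2 ✗
(4,5)B 1/3 ✗
(5,0)A 2/2 ✓
(5,1)A 2/2 ✓
(5,3)B 1/1 ✓
(5,5)A 0/1 ✗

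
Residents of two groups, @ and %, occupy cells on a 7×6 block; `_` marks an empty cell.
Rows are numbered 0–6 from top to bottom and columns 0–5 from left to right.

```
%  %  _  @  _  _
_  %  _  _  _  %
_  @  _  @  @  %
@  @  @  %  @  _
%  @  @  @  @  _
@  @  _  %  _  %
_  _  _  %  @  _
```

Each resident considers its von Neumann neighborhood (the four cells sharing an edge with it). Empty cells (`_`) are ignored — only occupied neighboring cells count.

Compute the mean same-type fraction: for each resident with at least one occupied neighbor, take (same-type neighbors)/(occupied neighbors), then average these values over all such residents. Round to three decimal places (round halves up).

(0,0)% 1/1
(0,1)% 2/2
(0,3)@ — no occupied neighbors
(1,1)% 1/2
(1,5)% 1/1
(2,1)@ 1/2
(2,3)@ 1/2
(2,4)@ 2/3
(2,5)% 1/2
(3,0)@ 1/2
(3,1)@ 4/4
(3,2)@ 2/3
(3,3)% 0/4
(3,4)@ 2/3
(4,0)% 0/3
(4,1)@ 3/4
(4,2)@ 3/3
(4,3)@ 2/4
(4,4)@ 2/2
(5,0)@ 1/2
(5,1)@ 2/2
(5,3)% 1/2
(5,5)% — no occupied neighbors
(6,3)% 1/2
(6,4)@ 0/1
Sum over 23 residents: 1/1 + 2/2 + 1/2 + 1/1 + 1/2 + 1/2 + 2/3 + 1/2 + 1/2 + 4/4 + 2/3 + 0/4 + 2/3 + 0/3 + 3/4 + 3/3 + 2/4 + 2/2 + 1/2 + 2/2 + 1/2 + 1/2 + 0/1 = 57/4; mean = 57/4 ÷ 23 = 57/92 = 0.619565… → 0.620.

0.620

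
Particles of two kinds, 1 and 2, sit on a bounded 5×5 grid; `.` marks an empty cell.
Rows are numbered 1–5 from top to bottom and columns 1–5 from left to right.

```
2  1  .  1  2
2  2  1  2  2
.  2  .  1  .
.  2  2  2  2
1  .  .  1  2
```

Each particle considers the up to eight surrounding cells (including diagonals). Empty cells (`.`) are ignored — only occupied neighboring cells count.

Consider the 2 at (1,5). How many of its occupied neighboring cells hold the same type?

Occupied neighbors of (1,5): (1,4)=1, (2,4)=2, (2,5)=2.
Same type (2): 2 of 3.

2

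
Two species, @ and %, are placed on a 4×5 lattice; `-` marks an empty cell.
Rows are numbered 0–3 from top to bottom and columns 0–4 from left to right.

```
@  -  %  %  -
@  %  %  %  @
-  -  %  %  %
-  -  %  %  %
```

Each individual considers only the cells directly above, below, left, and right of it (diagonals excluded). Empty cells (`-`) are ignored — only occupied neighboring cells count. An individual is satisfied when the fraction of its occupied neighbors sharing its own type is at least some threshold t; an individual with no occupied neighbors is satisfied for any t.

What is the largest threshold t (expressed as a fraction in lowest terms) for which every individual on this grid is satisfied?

0/1

(0,0)@ 1/1
(0,2)% 2/2
(0,3)% 2/2
(1,0)@ 1/2
(1,1)% 1/2
(1,2)% 4/4
(1,3)% 3/4
(1,4)@ 0/2
(2,2)% 3/3
(2,3)% 4/4
(2,4)% 2/3
(3,2)% 2/2
(3,3)% 3/3
(3,4)% 2/2
The smallest same-type fraction is 0/2 at (1,4), which reduces to 0/1. Any threshold above that leaves this individual unsatisfied.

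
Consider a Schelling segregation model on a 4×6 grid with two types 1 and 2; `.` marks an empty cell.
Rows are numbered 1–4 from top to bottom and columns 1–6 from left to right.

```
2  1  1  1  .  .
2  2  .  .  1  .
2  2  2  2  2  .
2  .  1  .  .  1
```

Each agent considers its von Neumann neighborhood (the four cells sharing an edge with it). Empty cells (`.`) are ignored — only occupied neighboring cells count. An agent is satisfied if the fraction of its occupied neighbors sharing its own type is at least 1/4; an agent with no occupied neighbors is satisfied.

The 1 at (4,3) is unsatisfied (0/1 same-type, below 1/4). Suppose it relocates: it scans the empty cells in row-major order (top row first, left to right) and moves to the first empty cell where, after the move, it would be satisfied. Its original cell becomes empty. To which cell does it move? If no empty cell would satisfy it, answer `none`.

Vacating (4,3). Empty cells in order:
  (1,5): 2/2 same-type → satisfied — stop here.

(1,5)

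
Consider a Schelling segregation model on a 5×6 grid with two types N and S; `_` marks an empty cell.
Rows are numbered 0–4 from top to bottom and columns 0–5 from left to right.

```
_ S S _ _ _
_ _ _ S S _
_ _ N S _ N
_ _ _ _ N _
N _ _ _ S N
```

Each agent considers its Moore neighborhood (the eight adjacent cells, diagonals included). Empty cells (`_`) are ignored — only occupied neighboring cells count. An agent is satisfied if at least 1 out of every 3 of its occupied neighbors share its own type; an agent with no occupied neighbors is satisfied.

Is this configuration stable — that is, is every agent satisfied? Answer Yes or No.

No

Row 0: (0,1)S 1/1 satisfied · (0,2)S 2/2 satisfied
Row 1: (1,3)S 3/4 satisfied · (1,4)S 2/3 satisfied
Row 2: (2,2)N 0/2 not · (2,3)S 2/4 satisfied · (2,5)N 1/2 satisfied
Row 3: (3,4)N 2/4 satisfied
Row 4: (4,0)N 0/0 satisfied · (4,4)S 0/2 not · (4,5)N 1/2 satisfied
For instance (2,2) has only 0/2 same-type neighbors, below 1/3.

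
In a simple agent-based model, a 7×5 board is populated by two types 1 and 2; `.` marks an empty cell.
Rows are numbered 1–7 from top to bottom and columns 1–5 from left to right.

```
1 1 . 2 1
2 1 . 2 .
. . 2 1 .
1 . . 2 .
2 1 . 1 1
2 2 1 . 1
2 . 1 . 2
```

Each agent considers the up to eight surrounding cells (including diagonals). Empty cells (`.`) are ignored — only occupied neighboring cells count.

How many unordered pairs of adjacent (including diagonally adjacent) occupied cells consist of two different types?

Scan each occupied cell's neighbors to the right and below (and the two forward diagonals) so each pair is counted once.
Row 1: 1(1,1)–1(1,2)= 1(1,1)–2(2,1)≠ 1(1,1)–1(2,2)= 1(1,2)–1(2,2)= 1(1,2)–2(2,1)≠ 2(1,4)–1(1,5)≠ 2(1,4)–2(2,4)= 1(1,5)–2(2,4)≠  → 4/8 unlike.
Row 2: 2(2,1)–1(2,2)≠ 1(2,2)–2(3,3)≠ 2(2,4)–1(3,4)≠ 2(2,4)–2(3,3)=  → 3/4 unlike.
Row 3: 2(3,3)–1(3,4)≠ 2(3,3)–2(4,4)= 1(3,4)–2(4,4)≠  → 2/3 unlike.
Row 4: 1(4,1)–2(5,1)≠ 1(4,1)–1(5,2)= 2(4,4)–1(5,4)≠ 2(4,4)–1(5,5)≠  → 3/4 unlike.
Row 5: 2(5,1)–1(5,2)≠ 2(5,1)–2(6,1)= 2(5,1)–2(6,2)= 1(5,2)–2(6,2)≠ 1(5,2)–1(6,3)= 1(5,2)–2(6,1)≠ 1(5,4)–1(5,5)= 1(5,4)–1(6,5)= 1(5,4)–1(6,3)= 1(5,5)–1(6,5)=  → 3/10 unlike.
Row 6: 2(6,1)–2(6,2)= 2(6,1)–2(7,1)= 2(6,2)–1(6,3)≠ 2(6,2)–1(7,3)≠ 2(6,2)–2(7,1)= 1(6,3)–1(7,3)= 1(6,5)–2(7,5)≠  → 3/7 unlike.
Total adjacent occupied pairs: 36; unlike-type pairs: 18.

18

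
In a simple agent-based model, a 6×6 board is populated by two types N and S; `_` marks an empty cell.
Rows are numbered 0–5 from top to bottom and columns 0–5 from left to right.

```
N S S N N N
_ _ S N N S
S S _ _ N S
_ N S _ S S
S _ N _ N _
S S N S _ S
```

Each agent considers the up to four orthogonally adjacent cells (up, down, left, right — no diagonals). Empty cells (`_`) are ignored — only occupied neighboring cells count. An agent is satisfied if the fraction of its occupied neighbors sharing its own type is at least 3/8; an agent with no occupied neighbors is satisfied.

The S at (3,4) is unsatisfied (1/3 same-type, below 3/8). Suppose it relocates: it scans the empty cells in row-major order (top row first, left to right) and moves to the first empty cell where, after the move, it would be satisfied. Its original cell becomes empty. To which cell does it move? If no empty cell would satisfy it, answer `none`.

(1,0)

Vacating (3,4). Empty cells in order:
  (1,0): 1/2 same-type → satisfied — stop here.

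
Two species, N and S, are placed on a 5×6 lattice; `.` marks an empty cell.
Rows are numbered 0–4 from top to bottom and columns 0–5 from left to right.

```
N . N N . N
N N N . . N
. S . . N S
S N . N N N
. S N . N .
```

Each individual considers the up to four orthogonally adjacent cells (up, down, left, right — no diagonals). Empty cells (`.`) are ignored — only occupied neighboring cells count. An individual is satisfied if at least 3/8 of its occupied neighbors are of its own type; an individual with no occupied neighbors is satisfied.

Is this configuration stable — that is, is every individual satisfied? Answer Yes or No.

No

(0,0)N 1/1 ok
(0,2)N 2/2 ok
(0,3)N 1/1 ok
(0,5)N 1/1 ok
(1,0)N 2/2 ok
(1,1)N 2/3 ok
(1,2)N 2/2 ok
(1,5)N 1/2 ok
(2,1)S 0/2 unhappy
(2,4)N 1/2 ok
(2,5)S 0/3 unhappy
(3,0)S 0/1 unhappy
(3,1)N 0/3 unhappy
(3,3)N 1/1 ok
(3,4)N 4/4 ok
(3,5)N 1/2 ok
(4,1)S 0/2 unhappy
(4,2)N 0/1 unhappy
(4,4)N 1/1 ok
For instance (2,1) has only 0/2 same-type neighbors, below 3/8.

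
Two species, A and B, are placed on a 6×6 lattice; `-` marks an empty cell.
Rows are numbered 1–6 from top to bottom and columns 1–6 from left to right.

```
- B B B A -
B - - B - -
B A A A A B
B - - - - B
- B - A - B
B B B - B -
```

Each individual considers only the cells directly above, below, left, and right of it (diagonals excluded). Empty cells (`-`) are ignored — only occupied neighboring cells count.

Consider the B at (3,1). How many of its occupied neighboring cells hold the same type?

Occupied neighbors of (3,1): (2,1)=B, (4,1)=B, (3,2)=A.
Same type (B): 2 of 3.

2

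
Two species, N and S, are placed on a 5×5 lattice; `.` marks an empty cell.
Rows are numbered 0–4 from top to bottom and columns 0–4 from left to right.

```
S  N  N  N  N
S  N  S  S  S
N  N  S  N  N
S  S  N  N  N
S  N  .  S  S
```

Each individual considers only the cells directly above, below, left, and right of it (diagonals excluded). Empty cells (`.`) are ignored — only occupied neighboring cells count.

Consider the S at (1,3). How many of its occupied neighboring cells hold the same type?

2

Occupied neighbors of (1,3): (0,3)=N, (2,3)=N, (1,2)=S, (1,4)=S.
Same type (S): 2 of 4.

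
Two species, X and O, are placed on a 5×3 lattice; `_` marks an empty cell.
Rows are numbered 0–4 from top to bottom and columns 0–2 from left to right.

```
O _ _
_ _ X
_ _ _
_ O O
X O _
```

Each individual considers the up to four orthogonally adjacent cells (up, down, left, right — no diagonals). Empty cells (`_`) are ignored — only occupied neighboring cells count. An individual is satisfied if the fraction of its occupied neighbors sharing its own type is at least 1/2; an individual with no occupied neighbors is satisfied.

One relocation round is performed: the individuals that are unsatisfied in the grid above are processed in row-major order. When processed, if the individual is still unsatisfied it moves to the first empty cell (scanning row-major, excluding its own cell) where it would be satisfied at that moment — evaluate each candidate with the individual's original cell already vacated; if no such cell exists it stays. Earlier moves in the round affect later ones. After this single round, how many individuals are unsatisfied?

Initially unsatisfied (in order): (4,0).
  (4,0) → (0,2).
Resulting grid:
O _ X
_ _ X
_ _ _
_ O O
_ O _
All satisfied now.

0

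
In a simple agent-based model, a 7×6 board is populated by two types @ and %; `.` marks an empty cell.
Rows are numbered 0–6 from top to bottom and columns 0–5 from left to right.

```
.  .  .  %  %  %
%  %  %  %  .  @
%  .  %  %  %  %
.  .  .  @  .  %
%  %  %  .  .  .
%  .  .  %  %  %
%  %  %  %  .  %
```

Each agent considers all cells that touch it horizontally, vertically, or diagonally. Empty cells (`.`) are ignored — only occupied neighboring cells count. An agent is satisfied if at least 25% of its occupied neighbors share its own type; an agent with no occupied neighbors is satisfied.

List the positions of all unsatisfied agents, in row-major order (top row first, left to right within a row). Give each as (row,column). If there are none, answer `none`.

(1,5), (3,3)

(0,3)% 3/3 ok
(0,4)% 3/4 ok
(0,5)% 1/2 ok
(1,0)% 2/2 ok
(1,1)% 4/4 ok
(1,2)% 5/5 ok
(1,3)% 6/6 ok
(1,5)@ 0/4 unhappy
(2,0)% 2/2 ok
(2,2)% 4/5 ok
(2,3)% 4/5 ok
(2,4)% 4/6 ok
(2,5)% 2/3 ok
(3,3)@ 0/4 unhappy
(3,5)% 2/2 ok
(4,0)% 2/2 ok
(4,1)% 3/3 ok
(4,2)% 2/3 ok
(5,0)% 4/4 ok
(5,3)% 4/4 ok
(5,4)% 4/4 ok
(5,5)% 2/2 ok
(6,0)% 2/2 ok
(6,1)% 3/3 ok
(6,2)% 3/3 ok
(6,3)% 3/3 ok
(6,5)% 2/2 ok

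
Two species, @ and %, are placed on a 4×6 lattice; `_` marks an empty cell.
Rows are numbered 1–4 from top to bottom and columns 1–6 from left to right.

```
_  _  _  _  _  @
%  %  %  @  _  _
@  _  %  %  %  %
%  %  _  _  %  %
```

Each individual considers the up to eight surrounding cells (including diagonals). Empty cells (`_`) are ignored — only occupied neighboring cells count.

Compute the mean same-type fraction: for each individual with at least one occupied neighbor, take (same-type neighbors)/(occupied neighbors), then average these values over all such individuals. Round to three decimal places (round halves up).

(1,6)@ — no occupied neighbors
(2,1)% 1/2
(2,2)% 3/4
(2,3)% 3/4
(2,4)@ 0/4
(3,1)@ 0/4
(3,3)% 4/5
(3,4)% 4/5
(3,5)% 4/5
(3,6)% 3/3
(4,1)% 1/2
(4,2)% 2/3
(4,5)% 4/4
(4,6)% 3/3
Sum over 13 individuals: 1/2 + 3/4 + 3/4 + 0/4 + 0/4 + 4/5 + 4/5 + 4/5 + 3/3 + 1/2 + 2/3 + 4/4 + 3/3 = 257/30; mean = 257/30 ÷ 13 = 257/390 = 0.658974… → 0.659.

0.659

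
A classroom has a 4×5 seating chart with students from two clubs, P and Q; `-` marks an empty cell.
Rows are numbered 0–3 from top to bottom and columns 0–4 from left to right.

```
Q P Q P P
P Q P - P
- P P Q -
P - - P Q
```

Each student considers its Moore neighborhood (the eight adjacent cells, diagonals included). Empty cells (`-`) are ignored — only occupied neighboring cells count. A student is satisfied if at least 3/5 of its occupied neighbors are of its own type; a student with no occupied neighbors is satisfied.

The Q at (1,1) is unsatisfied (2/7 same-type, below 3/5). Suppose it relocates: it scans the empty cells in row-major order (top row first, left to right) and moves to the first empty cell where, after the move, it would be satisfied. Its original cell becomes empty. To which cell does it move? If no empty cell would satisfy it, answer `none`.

Vacating (1,1). Empty cells in order:
  (1,3): 2/7 same-type → still unsatisfied.
  (2,0): 0/3 same-type → still unsatisfied.
  (2,4): 2/4 same-type → still unsatisfied.
  (3,1): 0/3 same-type → still unsatisfied.
  (3,2): 1/4 same-type → still unsatisfied.

none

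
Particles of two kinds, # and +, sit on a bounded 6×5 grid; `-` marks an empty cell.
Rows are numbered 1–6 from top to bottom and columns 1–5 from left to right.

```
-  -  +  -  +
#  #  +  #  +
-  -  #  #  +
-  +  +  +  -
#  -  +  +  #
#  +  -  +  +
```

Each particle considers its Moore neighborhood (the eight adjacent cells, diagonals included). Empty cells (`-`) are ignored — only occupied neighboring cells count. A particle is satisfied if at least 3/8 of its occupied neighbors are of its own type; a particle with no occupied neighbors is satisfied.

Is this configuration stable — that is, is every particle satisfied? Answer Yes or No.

No

Row 1: (1,3)+ 1/3 not · (1,5)+ 1/2 satisfied
Row 2: (2,1)# 1/1 satisfied · (2,2)# 2/4 satisfied · (2,3)+ 1/5 not · (2,4)# 2/7 not · (2,5)+ 2/4 satisfied
Row 3: (3,3)# 3/7 satisfied · (3,4)# 2/7 not · (3,5)+ 2/4 satisfied
Row 4: (4,2)+ 2/4 satisfied · (4,3)+ 4/6 satisfied · (4,4)+ 4/7 satisfied
Row 5: (5,1)# 1/3 not · (5,3)+ 6/6 satisfied · (5,4)+ 5/6 satisfied · (5,5)# 0/4 not
Row 6: (6,1)# 1/2 satisfied · (6,2)+ 1/3 not · (6,4)+ 3/4 satisfied · (6,5)+ 2/3 satisfied
For instance (1,3) has only 1/3 same-type neighbors, below 3/8.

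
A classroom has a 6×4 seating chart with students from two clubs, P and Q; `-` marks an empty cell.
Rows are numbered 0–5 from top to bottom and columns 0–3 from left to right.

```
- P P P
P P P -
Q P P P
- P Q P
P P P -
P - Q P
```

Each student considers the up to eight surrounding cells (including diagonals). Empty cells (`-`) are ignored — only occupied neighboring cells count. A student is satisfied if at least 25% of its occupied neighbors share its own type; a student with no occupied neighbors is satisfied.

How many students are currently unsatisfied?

3

Row 0: (0,1)P 4/4 ✓ · (0,2)P 4/4 ✓ · (0,3)P 2/2 ✓
Row 1: (1,0)P 3/4 ✓ · (1,1)P 6/7 ✓ · (1,2)P 7/7 ✓
Row 2: (2,0)Q 0/4 ✗ · (2,1)P 5/7 ✓ · (2,2)P 6/7 ✓ · (2,3)P 3/4 ✓
Row 3: (3,1)P 5/7 ✓ · (3,2)Q 0/7 ✗ · (3,3)P 3/4 ✓
Row 4: (4,0)P 3/3 ✓ · (4,1)P 4/6 ✓ · (4,2)P 4/6 ✓
Row 5: (5,0)P 2/2 ✓ · (5,2)Q 0/3 ✗ · (5,3)P 1/2 ✓
Unsatisfied: (2,0), (3,2), (5,2) — 3 in total.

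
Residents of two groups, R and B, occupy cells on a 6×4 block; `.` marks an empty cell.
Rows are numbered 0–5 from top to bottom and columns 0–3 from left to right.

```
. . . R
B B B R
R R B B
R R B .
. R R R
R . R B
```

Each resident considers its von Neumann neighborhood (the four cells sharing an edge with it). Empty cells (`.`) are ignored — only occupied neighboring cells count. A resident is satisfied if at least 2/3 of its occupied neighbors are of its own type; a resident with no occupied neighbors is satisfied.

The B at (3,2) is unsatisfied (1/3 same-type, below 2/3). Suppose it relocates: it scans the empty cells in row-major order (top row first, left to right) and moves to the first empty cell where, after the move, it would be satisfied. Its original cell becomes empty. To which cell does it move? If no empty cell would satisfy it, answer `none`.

Vacating (3,2). Empty cells in order:
  (0,0): 1/1 same-type → satisfied — stop here.

(0,0)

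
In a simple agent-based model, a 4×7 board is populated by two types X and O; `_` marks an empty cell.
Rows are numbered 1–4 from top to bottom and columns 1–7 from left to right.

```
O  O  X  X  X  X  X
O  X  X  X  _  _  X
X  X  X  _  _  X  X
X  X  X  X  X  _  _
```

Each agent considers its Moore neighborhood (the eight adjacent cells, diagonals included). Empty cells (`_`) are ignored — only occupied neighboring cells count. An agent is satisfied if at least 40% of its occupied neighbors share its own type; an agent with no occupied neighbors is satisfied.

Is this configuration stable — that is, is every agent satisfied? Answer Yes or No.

Yes

(1,1)O 2/3 ok
(1,2)O 2/5 ok
(1,3)X 4/5 ok
(1,4)X 4/4 ok
(1,5)X 3/3 ok
(1,6)X 3/3 ok
(1,7)X 2/2 ok
(2,1)O 2/5 ok
(2,2)X 5/8 ok
(2,3)X 6/7 ok
(2,4)X 5/5 ok
(2,7)X 4/4 ok
(3,1)X 4/5 ok
(3,2)X 7/8 ok
(3,3)X 7/7 ok
(3,6)X 3/3 ok
(3,7)X 2/2 ok
(4,1)X 3/3 ok
(4,2)X 5/5 ok
(4,3)X 4/4 ok
(4,4)X 3/3 ok
(4,5)X 2/2 ok
All meet the threshold, so the configuration is stable.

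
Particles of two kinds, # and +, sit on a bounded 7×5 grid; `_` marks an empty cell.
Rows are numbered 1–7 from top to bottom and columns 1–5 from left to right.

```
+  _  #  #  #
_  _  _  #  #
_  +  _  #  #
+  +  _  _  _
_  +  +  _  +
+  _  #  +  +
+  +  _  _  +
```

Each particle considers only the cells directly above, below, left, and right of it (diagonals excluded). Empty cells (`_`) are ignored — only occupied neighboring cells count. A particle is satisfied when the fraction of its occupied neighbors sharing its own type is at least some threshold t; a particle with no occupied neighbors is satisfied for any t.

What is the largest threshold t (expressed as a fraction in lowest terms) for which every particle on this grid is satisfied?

(1,1)+ — no occupied neighbors
(1,3)# 1/1
(1,4)# 3/3
(1,5)# 2/2
(2,4)# 3/3
(2,5)# 3/3
(3,2)+ 1/1
(3,4)# 2/2
(3,5)# 2/2
(4,1)+ 1/1
(4,2)+ 3/3
(5,2)+ 2/2
(5,3)+ 1/2
(5,5)+ 1/1
(6,1)+ 1/1
(6,3)# 0/2
(6,4)+ 1/2
(6,5)+ 3/3
(7,1)+ 2/2
(7,2)+ 1/1
(7,5)+ 1/1
The smallest same-type fraction is 0/2 at (6,3), which reduces to 0/1. Any threshold above that leaves this particle unsatisfied.

0/1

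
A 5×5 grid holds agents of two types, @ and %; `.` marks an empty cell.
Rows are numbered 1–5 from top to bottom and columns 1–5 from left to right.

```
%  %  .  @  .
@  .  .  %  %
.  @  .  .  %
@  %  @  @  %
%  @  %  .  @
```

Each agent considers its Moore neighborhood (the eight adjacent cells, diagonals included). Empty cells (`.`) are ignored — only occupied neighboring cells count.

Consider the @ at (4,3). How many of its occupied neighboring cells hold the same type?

3

Occupied neighbors of (4,3): (3,2)=@, (4,2)=%, (4,4)=@, (5,2)=@, (5,3)=%.
Same type (@): 3 of 5.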